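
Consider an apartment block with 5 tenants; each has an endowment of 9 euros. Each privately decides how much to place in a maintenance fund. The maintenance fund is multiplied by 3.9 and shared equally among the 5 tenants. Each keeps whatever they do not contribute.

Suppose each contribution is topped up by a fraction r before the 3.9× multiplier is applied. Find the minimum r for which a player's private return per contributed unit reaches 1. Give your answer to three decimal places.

With matching at rate r, one contributed unit becomes (1 + r) in the maintenance fund and returns 3.9 × (1 + r) / 5 to the contributor.
Setting this equal to 1: 1 + r = 5/3.9 = 1.2821.
So the minimum matching rate is r = 1.2821 − 1 = 0.282.

0.282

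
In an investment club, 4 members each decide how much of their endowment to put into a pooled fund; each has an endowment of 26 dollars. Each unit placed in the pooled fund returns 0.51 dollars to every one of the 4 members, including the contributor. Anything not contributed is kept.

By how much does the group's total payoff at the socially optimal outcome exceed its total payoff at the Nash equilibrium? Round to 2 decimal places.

The private return per contributed unit is 0.51 < 1, so contributing 0 is dominant for every player. At the Nash equilibrium everyone keeps their 26, and the group total is 4 × 26 = 104.
Each contributed unit returns 2.040 to the group as a whole (0.51 to each of 4 players), which exceeds 1, so the social optimum is full contribution: group total = 2.040 × 104 = 212.16.
Efficiency loss = 212.16 − 104 = 108.16.

108.16 dollars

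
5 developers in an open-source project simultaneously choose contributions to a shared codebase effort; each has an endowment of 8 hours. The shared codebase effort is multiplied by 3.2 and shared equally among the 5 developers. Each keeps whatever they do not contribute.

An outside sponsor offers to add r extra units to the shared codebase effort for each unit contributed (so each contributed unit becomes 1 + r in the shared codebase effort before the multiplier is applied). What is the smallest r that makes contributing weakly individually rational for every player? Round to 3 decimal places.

0.563

With matching at rate r, one contributed unit becomes (1 + r) in the shared codebase effort and returns 3.2 × (1 + r) / 5 to the contributor.
Setting this equal to 1: 1 + r = 5/3.2 = 1.5625.
So the minimum matching rate is r = 1.5625 − 1 = 0.563.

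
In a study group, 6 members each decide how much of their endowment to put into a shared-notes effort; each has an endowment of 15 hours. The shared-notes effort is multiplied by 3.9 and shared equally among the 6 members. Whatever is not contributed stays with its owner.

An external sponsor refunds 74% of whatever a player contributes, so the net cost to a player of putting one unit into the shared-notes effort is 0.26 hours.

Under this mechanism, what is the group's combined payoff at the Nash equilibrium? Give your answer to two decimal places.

417.60 hours

The effective private return per unit is now (3.9/6) / 0.26 = 2.5000 > 1, so every player's dominant strategy flips to full contribution.
So the Nash equilibrium is full contribution by all 6; the group earns 6 × (15 × 0.74 + 3.9 × 15) = 417.60.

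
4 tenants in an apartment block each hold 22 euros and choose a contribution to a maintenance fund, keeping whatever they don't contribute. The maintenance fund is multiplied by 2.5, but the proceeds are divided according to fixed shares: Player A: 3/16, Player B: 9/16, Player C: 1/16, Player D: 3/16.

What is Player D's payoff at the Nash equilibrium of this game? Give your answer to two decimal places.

Player j's private return per contributed unit is 2.5 × (j's share). Contributing is weakly dominant for j when that share is at least 1/2.5 = 0.4000, and contributing 0 is dominant otherwise.
The only share above 0.4000 is Player B's 9/16, contributing 22; the remaining 3 contribute 0. Total contributed: 22.
Player D keeps 22 and receives 2.5 × 22 × 3/16 = 10.31 from the maintenance fund, for a payoff of 32.31.

32.31 euros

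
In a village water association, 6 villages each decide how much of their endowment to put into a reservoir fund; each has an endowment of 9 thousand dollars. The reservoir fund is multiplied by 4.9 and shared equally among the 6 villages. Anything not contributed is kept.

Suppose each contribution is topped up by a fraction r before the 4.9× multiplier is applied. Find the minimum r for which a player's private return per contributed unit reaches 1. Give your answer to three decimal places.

0.224

With matching at rate r, one contributed unit becomes (1 + r) in the reservoir fund and returns 4.9 × (1 + r) / 6 to the contributor.
Setting this equal to 1: 1 + r = 6/4.9 = 1.2245.
So the minimum matching rate is r = 1.2245 − 1 = 0.224.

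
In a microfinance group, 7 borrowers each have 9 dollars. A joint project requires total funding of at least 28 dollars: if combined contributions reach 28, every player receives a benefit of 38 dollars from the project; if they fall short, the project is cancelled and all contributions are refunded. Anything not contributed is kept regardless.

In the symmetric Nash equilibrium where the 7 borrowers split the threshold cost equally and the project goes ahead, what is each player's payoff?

Equal share of the threshold: 28/7 = 4.
At this profile no one gains by cutting their contribution: any cut drops the total below 28, the project is cancelled, contributions are refunded, and the deviator ends with 9, which is less than 9 − 4 + 38 = 43. Contributing more than 4 just wastes the excess. So contributing exactly 4 is a best response.
Each player's payoff: 9 − 4 + 38 = 43.

43 dollars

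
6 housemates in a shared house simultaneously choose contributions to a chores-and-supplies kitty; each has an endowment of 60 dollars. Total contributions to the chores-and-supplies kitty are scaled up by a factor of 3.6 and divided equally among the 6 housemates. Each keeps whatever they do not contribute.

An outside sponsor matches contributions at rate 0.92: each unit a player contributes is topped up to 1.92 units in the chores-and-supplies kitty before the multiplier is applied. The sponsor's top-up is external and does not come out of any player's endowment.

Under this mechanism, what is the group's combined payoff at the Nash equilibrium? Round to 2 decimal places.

2488.32 dollars

The effective private return per unit is now 3.6 × 1.92 / 6 = 1.1520 > 1, so every player's dominant strategy flips to full contribution.
At the Nash equilibrium everyone contributes 60. Group total payoff = 3.6 × 1.92 × 360 = 2488.32.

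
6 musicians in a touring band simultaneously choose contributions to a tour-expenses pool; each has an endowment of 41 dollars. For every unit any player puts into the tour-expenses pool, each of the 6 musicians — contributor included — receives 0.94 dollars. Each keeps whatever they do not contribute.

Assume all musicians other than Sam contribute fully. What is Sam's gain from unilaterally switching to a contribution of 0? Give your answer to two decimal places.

2.46 dollars

Switching from a contribution of 41 to 0 lets Sam keep an extra 41 dollars, but lowers the tour-expenses pool by 41, which costs Sam their own share of that drop: 0.94 × 41 = 38.54.
Net gain = 41 − 38.54 = 2.46. The private return per contributed unit (0.94) is below 1, so free-riding is indeed the best response regardless of what the others do.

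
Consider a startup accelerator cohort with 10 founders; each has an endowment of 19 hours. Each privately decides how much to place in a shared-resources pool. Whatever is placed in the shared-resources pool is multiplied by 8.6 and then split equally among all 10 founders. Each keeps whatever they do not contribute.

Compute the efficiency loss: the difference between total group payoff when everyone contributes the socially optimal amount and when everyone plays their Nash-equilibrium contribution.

Each contributed unit returns 8.6/10 = 0.8600 to its contributor — below 1 — so contributing 0 is dominant for every player. At the Nash equilibrium everyone keeps their 19, and the group total is 10 × 19 = 190.
Each contributed unit returns 8.600 to the group as a whole (0.8600 to each of 10 players), which exceeds 1, so the social optimum is full contribution: group total = 8.600 × 190 = 1634.00.
Efficiency loss = 1634.00 − 190 = 1444.00.

1444.00 hours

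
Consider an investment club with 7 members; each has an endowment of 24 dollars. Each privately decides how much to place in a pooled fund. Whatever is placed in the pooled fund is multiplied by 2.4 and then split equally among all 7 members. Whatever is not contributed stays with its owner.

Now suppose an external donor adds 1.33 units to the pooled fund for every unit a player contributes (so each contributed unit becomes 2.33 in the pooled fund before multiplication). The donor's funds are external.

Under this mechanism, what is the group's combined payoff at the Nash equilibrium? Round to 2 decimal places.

168.00 dollars

Even with the mechanism, each unit contributed returns only 2.4 × 2.33 / 7 = 0.7989 per unit of net cost, so contributing nothing is still dominant.
At the Nash equilibrium no one contributes; group total payoff = 7 × 24 = 168.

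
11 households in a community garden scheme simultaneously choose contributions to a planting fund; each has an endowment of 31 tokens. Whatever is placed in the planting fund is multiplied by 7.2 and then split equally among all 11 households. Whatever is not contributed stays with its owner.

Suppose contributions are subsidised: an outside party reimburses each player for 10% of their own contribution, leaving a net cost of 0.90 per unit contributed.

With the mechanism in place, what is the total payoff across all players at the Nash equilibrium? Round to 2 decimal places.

The effective private return is (7.2/11) / 0.90 = 0.7273, which is still under 1, so the mechanism doesn't change anyone's dominant strategy: zero contribution.
Everyone keeps their endowment and the group total is 11 × 31 = 341.

341.00 tokens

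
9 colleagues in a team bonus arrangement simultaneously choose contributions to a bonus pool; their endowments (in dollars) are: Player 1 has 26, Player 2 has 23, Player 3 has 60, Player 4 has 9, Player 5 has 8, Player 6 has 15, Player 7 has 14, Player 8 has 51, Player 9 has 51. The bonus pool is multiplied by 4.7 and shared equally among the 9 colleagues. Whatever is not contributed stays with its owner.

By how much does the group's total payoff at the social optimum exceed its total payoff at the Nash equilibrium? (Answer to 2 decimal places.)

950.90 dollars

The private return per contributed unit is 4.7/9 = 0.5222 < 1 for every player regardless of endowment, so the Nash equilibrium is zero contribution and the group total is Σ E_j = 26 + 23 + 60 + 9 + 8 + 15 + 14 + 51 + 51 = 257.
Each contributed unit returns 4.700 to the group, so the social optimum is full contribution by everyone: group total = 4.700 × 257 = 1207.90.
Efficiency loss = (4.700 − 1) × 257 = 950.90.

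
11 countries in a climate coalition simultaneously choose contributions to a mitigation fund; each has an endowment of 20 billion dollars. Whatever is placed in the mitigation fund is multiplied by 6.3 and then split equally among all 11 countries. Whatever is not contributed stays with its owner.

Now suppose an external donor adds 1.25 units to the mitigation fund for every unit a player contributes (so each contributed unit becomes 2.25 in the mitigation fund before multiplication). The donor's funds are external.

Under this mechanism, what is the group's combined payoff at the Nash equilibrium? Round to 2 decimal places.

3118.50 billion dollars

The effective private return per unit is now 6.3 × 2.25 / 11 = 1.2886 > 1, so every player's dominant strategy flips to full contribution.
At the Nash equilibrium everyone contributes 20. Group total payoff = 6.3 × 2.25 × 220 = 3118.50.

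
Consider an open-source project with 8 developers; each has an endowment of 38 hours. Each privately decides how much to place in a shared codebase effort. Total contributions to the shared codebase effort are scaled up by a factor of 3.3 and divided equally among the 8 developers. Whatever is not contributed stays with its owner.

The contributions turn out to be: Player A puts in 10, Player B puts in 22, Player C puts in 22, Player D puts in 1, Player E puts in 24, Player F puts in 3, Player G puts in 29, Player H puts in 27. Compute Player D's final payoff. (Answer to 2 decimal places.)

Total contributed: 10 + 22 + 22 + 1 + 24 + 3 + 29 + 27 = 138.
Each receives 3.3 × 138 / 8 = 56.93 from the shared codebase effort.
Player D keeps 38 − 1 = 37, so Player D's payoff is 37 + 56.93 = 93.93.

93.93 hours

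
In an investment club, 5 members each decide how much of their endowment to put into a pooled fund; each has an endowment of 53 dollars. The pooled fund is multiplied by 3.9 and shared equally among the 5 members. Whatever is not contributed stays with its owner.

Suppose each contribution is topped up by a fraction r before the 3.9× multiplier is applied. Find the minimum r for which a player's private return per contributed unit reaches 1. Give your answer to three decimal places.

With matching at rate r, one contributed unit becomes (1 + r) in the pooled fund and returns 3.9 × (1 + r) / 5 to the contributor.
Setting this equal to 1: 1 + r = 5/3.9 = 1.2821.
So the minimum matching rate is r = 1.2821 − 1 = 0.282.

0.282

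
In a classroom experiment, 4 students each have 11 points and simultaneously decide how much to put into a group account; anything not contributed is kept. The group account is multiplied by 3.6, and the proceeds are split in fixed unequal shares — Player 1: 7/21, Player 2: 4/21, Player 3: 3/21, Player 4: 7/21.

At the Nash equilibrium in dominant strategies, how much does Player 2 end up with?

26.09 points

For player j, contributing a unit is worthwhile iff 3.6 × (j's share) ≥ 1, i.e. iff j's share is at least 0.2778.
The shares above 0.2778 belong to Player 1 and Player 4, contributing 11 each; the remaining 2 contribute 0. Total contributed: 22.
Player 2 keeps 11 and receives 3.6 × 22 × 4/21 = 15.09 from the group account, for a payoff of 26.09.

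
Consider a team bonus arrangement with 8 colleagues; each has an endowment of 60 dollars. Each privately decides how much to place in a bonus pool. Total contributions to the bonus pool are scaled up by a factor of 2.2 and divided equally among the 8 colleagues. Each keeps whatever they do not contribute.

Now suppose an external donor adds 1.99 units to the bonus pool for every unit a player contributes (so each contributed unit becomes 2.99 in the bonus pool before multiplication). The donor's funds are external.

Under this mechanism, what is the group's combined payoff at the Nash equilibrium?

With the mechanism, a contributed unit returns 2.2 × 2.99 / 8 = 0.8223 per unit of net cost — still below 1 — so contributing 0 remains dominant for every player.
Everyone keeps their endowment and the group total is 8 × 60 = 480.

480.00 dollars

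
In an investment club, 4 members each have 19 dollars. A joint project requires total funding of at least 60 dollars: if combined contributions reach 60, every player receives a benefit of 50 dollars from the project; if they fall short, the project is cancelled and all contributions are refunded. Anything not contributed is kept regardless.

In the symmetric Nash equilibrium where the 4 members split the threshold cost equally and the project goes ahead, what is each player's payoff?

54 dollars

Equal share of the threshold: 60/4 = 15.
At this profile no one gains by cutting their contribution: any cut drops the total below 60, the project is cancelled, contributions are refunded, and the deviator ends with 19, which is less than 19 − 15 + 50 = 54. Contributing more than 15 just wastes the excess. So contributing exactly 15 is a best response.
Each player's payoff: 19 − 15 + 50 = 54.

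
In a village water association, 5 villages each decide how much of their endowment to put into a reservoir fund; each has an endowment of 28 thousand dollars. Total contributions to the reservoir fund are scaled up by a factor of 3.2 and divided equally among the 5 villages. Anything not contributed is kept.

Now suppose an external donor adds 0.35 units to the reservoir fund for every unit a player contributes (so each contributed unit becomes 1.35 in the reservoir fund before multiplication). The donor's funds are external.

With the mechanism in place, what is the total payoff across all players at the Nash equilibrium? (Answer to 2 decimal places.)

Even with the mechanism, each unit contributed returns only 3.2 × 1.35 / 5 = 0.8640 per unit of net cost, so contributing nothing is still dominant.
At the Nash equilibrium no one contributes; group total payoff = 5 × 28 = 140.

140.00 thousand dollars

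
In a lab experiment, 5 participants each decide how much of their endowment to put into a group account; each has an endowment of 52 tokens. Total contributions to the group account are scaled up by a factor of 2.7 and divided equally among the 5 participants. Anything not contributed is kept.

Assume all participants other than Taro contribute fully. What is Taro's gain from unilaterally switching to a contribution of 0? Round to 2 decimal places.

Switching from a contribution of 52 to 0 lets Taro keep an extra 52 tokens, but lowers the group account by 52, which costs Taro their own share of that drop: 2.7/5 × 52 = 28.08.
Net gain = 52 − 28.08 = 23.92. The private return per contributed unit (0.5400) is below 1, so free-riding is indeed the best response regardless of what the others do.

23.92 tokens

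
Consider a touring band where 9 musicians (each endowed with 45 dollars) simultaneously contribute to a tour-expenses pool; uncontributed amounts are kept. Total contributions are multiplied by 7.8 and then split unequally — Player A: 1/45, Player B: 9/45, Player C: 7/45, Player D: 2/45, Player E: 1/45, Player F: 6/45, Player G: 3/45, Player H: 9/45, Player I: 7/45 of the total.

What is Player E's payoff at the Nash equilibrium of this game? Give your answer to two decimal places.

84.00 dollars

Each unit j contributes comes back to j as 7.8 × (j's share), so j prefers to contribute only if that share exceeds 1/7.8 = 0.1282; otherwise keeping the unit dominates.
The shares above 0.1282 belong to Player B, Player C, Player F, Player H and Player I, contributing 45 each; the remaining 4 contribute 0. Total contributed: 225.
Player E keeps 45 and receives 7.8 × 225 × 1/45 = 39.00 from the tour-expenses pool, for a payoff of 84.00.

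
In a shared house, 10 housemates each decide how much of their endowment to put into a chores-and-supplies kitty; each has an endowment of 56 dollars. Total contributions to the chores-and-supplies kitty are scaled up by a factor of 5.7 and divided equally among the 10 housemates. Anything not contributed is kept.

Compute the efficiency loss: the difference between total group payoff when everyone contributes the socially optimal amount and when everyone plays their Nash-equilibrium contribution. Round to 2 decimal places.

Each contributed unit returns 5.7/10 = 0.5700 to its contributor — below 1 — so contributing 0 is dominant for every player. At the Nash equilibrium everyone keeps their 56, and the group total is 10 × 56 = 560.
Each contributed unit returns 5.700 to the group as a whole (0.5700 to each of 10 players), which exceeds 1, so the social optimum is full contribution: group total = 5.700 × 560 = 3192.00.
Efficiency loss = 3192.00 − 560 = 2632.00.

2632.00 dollars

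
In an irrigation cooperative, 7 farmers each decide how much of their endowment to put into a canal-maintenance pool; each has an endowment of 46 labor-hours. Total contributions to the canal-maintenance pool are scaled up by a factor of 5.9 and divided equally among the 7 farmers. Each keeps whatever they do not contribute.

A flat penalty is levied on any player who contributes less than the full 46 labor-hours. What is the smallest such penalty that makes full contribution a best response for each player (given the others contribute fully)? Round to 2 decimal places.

Given the others contribute fully, the best deviation is to contribute 0 (any partial contribution still incurs the fine and gives up units whose private return 0.8429 is below 1).
Deviating from 46 to 0 saves 46 labor-hours but forfeits the deviator's share of the drop in the canal-maintenance pool: 5.9/7 × 46 = 38.77.
So the deviation gain is 46 − 38.77 = 7.23, and the fine must be at least 7.23 labor-hours to wipe it out.

7.23 labor-hours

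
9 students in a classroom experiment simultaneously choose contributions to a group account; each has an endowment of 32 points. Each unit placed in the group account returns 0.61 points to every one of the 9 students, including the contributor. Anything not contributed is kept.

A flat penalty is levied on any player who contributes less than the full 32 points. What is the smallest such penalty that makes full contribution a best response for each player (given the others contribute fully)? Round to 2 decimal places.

12.48 points

Given the others contribute fully, the best deviation is to contribute 0 (any partial contribution still incurs the fine and gives up units whose private return 0.61 is below 1).
Deviating from 32 to 0 saves 32 points but forfeits the deviator's share of the drop in the group account: 0.61 × 32 = 19.52.
So the deviation gain is 32 − 19.52 = 12.48, and the fine must be at least 12.48 points to wipe it out.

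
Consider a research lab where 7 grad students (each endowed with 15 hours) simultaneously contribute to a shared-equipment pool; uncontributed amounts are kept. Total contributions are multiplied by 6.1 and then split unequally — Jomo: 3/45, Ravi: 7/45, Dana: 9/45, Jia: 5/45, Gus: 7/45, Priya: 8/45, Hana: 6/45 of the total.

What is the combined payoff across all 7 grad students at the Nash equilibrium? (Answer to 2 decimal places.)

For player j, contributing a unit is worthwhile iff 6.1 × (j's share) ≥ 1, i.e. iff j's share is at least 0.1639.
Dana and Priya are above the threshold, contributing 15 each; the remaining 5 contribute 0. Total contributed: 30.
The shared-equipment pool pays out 6.1 × 30 = 183.00 in total (split across the unequal shares, but the aggregate is all that matters for the group sum).
The 5 free-riders keep 15 each, adding 75. Group total = 75 + 183.00 = 258.00.

258.00 hours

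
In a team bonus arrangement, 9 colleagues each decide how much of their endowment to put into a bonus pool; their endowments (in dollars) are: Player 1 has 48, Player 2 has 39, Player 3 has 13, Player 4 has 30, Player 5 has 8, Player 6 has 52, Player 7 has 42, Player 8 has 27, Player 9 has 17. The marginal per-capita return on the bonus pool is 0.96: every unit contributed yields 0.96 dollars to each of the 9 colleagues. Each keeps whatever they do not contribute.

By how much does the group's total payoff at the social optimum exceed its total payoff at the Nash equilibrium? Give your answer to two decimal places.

The private return per contributed unit is 0.96 < 1 for everyone, so the Nash equilibrium is zero contribution and the group total is Σ E_j = 48 + 39 + 13 + 30 + 8 + 52 + 42 + 27 + 17 = 276.
Each contributed unit returns 8.640 to the group, so the social optimum is full contribution by everyone: group total = 8.640 × 276 = 2384.64.
Efficiency loss = (8.640 − 1) × 276 = 2108.64.

2108.64 dollars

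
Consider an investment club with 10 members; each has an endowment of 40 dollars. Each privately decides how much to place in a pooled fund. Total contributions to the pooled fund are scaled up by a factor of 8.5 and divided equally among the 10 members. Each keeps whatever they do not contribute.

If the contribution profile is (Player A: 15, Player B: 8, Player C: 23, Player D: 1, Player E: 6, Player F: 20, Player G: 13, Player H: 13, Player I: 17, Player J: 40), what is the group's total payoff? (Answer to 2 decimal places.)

1570.00 dollars

Total contributed: 15 + 8 + 23 + 1 + 6 + 20 + 13 + 13 + 17 + 40 = 156; total kept: 10 × 40 − 156 = 244.
The pooled fund pays out 8.5 × 156 = 1326.00 in aggregate.
Group total = 244 + 1326.00 = 1570.00.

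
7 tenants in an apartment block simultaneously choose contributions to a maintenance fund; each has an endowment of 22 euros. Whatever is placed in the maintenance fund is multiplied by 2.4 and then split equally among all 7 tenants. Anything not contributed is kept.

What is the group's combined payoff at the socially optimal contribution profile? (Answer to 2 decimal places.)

369.60 euros

Each contributed unit returns 2.400 to the group as a whole (0.3429 to each of 7 players), which exceeds 1, so the social optimum is full contribution: group total = 2.400 × 154 = 369.60.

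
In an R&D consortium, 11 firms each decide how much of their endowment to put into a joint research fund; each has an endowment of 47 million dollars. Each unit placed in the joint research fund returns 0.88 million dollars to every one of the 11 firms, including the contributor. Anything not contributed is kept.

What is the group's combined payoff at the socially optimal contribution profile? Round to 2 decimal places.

5004.56 million dollars

Each contributed unit returns 9.680 to the group as a whole (0.88 to each of 11 players), which exceeds 1, so the social optimum is full contribution: group total = 9.680 × 517 = 5004.56.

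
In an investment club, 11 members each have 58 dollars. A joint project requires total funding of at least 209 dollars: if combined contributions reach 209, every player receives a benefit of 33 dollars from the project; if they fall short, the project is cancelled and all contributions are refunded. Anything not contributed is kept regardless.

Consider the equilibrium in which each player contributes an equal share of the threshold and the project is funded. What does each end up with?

72 dollars

Equal share of the threshold: 209/11 = 19.
At this profile no one gains by cutting their contribution: any cut drops the total below 209, the project is cancelled, contributions are refunded, and the deviator ends with 58, which is less than 58 − 19 + 33 = 72. Contributing more than 19 just wastes the excess. So contributing exactly 19 is a best response.
Each player's payoff: 58 − 19 + 33 = 72.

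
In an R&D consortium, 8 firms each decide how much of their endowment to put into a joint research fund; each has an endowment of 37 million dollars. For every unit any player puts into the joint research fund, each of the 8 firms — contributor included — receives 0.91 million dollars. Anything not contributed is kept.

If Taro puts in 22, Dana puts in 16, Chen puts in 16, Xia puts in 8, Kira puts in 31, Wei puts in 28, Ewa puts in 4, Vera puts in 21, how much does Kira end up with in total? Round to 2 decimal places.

Total contributed: 22 + 16 + 16 + 8 + 31 + 28 + 4 + 21 = 146.
Each receives 0.91 × 146 = 132.86 from the joint research fund.
Kira keeps 37 − 31 = 6, so Kira's payoff is 6 + 132.86 = 138.86.

138.86 million dollars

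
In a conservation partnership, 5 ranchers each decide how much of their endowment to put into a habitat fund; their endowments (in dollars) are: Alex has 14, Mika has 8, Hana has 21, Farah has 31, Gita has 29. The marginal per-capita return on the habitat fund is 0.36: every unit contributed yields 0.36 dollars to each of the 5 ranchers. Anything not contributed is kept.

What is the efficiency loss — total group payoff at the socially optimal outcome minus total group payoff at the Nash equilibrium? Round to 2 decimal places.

82.40 dollars

The private return per contributed unit is 0.36 < 1 for everyone, so the Nash equilibrium is zero contribution and the group total is Σ E_j = 14 + 8 + 21 + 31 + 29 = 103.
Each contributed unit returns 1.800 to the group, so the social optimum is full contribution by everyone: group total = 1.800 × 103 = 185.40.
Efficiency loss = (1.800 − 1) × 103 = 82.40.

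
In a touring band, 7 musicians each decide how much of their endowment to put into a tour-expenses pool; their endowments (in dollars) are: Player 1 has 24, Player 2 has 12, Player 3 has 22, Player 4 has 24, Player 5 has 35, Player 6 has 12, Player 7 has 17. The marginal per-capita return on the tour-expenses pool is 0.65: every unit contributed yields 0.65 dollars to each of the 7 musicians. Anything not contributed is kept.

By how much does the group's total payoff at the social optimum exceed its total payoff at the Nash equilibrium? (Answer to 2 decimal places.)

518.30 dollars

The private return per contributed unit is 0.65 < 1 for everyone, so the Nash equilibrium is zero contribution and the group total is Σ E_j = 24 + 12 + 22 + 24 + 35 + 12 + 17 = 146.
Each contributed unit returns 4.550 to the group, so the social optimum is full contribution by everyone: group total = 4.550 × 146 = 664.30.
Efficiency loss = (4.550 − 1) × 146 = 518.30.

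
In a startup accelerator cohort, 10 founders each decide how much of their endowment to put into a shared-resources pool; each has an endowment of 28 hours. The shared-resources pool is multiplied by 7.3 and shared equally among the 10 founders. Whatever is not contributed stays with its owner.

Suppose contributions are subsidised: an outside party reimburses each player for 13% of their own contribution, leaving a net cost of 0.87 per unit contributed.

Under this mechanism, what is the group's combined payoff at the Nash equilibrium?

With the mechanism, a contributed unit returns (7.3/10) / 0.87 = 0.8391 per unit of net cost — still below 1 — so contributing 0 remains dominant for every player.
At the Nash equilibrium no one contributes; group total payoff = 10 × 28 = 280.

280.00 hours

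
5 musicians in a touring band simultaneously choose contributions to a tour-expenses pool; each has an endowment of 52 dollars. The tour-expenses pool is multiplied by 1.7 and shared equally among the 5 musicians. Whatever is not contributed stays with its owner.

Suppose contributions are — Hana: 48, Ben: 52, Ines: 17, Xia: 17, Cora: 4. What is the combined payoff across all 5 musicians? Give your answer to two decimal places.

Total contributed: 48 + 52 + 17 + 17 + 4 = 138; total kept: 5 × 52 − 138 = 122.
The tour-expenses pool pays out 1.7 × 138 = 234.60 in aggregate.
Group total = 122 + 234.60 = 356.60.

356.60 dollars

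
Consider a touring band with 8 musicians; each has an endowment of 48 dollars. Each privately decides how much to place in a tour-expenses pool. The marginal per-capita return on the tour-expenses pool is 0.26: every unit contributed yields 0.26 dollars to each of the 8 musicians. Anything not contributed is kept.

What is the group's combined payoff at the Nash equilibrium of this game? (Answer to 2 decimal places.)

The private return per contributed unit is 0.26 < 1, so contributing 0 is dominant for every player. At the Nash equilibrium everyone keeps their 48, and the group total is 8 × 48 = 384.

384.00 dollars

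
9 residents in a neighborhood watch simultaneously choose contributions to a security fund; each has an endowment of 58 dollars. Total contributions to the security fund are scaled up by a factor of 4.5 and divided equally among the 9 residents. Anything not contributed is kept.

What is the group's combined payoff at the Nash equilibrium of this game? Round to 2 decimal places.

Each contributed unit returns 4.5/9 = 0.5000 to its contributor — below 1 — so contributing 0 is dominant for every player. At the Nash equilibrium everyone keeps their 58, and the group total is 9 × 58 = 522.

522.00 dollars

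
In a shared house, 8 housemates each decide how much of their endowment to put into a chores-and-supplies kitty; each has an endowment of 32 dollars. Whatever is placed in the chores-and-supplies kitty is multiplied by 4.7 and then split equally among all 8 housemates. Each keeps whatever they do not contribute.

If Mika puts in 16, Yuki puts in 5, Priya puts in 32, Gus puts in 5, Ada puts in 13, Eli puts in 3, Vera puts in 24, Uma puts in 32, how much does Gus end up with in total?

103.38 dollars

Total contributed: 16 + 5 + 32 + 5 + 13 + 3 + 24 + 32 = 130.
Each receives 4.7 × 130 / 8 = 76.38 from the chores-and-supplies kitty.
Gus keeps 32 − 5 = 27, so Gus's payoff is 27 + 76.38 = 103.38.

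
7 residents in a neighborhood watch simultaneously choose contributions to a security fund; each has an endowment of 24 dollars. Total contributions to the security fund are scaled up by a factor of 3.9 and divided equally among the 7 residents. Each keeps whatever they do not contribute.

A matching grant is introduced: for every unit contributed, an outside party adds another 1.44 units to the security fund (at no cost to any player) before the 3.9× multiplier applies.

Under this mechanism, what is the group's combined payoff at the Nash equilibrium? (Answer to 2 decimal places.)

Under the mechanism each unit contributed yields 3.9 × 2.44 / 7 = 1.3594 back to its contributor per unit of net cost, which exceeds 1, making full contribution the dominant choice for everyone.
So the Nash equilibrium is full contribution by all 7; the group earns 3.9 × 2.44 × 168 = 1598.69.

1598.69 dollars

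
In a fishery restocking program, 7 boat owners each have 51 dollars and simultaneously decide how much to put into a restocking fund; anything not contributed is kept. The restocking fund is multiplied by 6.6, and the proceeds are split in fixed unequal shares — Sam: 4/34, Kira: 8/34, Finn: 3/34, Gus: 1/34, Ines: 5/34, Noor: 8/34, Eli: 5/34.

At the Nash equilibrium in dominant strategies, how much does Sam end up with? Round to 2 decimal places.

130.20 dollars

Player j's private return per contributed unit is 6.6 × (j's share). Contributing is weakly dominant for j when that share is at least 1/6.6 = 0.1515, and contributing 0 is dominant otherwise.
Kira and Noor clear that bar, contributing 51 each; the remaining 5 contribute 0. Total contributed: 102.
Sam keeps 51 and receives 6.6 × 102 × 4/34 = 79.20 from the restocking fund, for a payoff of 130.20.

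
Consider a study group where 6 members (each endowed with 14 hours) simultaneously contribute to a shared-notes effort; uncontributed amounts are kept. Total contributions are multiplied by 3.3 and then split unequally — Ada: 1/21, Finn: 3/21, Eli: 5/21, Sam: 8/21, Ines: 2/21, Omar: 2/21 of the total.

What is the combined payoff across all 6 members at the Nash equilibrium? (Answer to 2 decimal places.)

116.20 hours

Player j's private return per contributed unit is 3.3 × (j's share). Contributing is weakly dominant for j when that share is at least 1/3.3 = 0.3030, and contributing 0 is dominant otherwise.
The only share above 0.3030 is Sam's 8/21, contributing 14; the remaining 5 contribute 0. Total contributed: 14.
The shared-notes effort pays out 3.3 × 14 = 46.20 in total (split across the unequal shares, but the aggregate is all that matters for the group sum).
The 5 free-riders keep 14 each, adding 70. Group total = 70 + 46.20 = 116.20.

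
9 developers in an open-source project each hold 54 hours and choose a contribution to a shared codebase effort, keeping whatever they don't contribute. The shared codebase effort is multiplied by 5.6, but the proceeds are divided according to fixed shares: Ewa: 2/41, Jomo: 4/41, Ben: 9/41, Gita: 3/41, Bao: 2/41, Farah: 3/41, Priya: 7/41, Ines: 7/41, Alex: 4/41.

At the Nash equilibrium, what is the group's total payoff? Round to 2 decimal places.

734.40 hours

Each unit j contributes comes back to j as 5.6 × (j's share), so j prefers to contribute only if that share exceeds 1/5.6 = 0.1786; otherwise keeping the unit dominates.
Only Ben (9/41) clears that bar, contributing 54; the remaining 8 contribute 0. Total contributed: 54.
The shared codebase effort pays out 5.6 × 54 = 302.40 in total (split across the unequal shares, but the aggregate is all that matters for the group sum).
The 8 free-riders keep 54 each, adding 432. Group total = 432 + 302.40 = 734.40.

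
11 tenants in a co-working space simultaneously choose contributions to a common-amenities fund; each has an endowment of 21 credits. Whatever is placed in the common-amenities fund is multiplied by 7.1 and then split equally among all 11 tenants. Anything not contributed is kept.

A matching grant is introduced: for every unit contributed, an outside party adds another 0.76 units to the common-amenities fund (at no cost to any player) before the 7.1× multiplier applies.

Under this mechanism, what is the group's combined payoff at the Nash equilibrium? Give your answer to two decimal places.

2886.58 credits

Under the mechanism each unit contributed yields 7.1 × 1.76 / 11 = 1.1360 back to its contributor per unit of net cost, which exceeds 1, making full contribution the dominant choice for everyone.
At the Nash equilibrium everyone contributes 21. Group total payoff = 7.1 × 1.76 × 231 = 2886.58.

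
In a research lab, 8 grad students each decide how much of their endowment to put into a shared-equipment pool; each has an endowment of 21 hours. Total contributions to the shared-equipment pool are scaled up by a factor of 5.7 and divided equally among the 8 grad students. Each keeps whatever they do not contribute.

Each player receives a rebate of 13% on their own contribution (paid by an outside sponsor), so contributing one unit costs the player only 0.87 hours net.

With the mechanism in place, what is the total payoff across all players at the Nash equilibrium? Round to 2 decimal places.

168.00 hours

With the mechanism, a contributed unit returns (5.7/8) / 0.87 = 0.8190 per unit of net cost — still below 1 — so contributing 0 remains dominant for every player.
At the Nash equilibrium no one contributes; group total payoff = 8 × 21 = 168.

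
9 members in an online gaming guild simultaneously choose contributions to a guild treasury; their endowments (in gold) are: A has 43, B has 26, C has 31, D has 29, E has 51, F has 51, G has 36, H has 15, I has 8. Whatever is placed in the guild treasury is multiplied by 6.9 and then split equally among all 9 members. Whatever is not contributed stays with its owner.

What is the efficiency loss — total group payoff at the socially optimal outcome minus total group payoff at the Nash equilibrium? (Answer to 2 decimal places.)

The private return per contributed unit is 6.9/9 = 0.7667 < 1 for every player regardless of endowment, so the Nash equilibrium is zero contribution and the group total is Σ E_j = 43 + 26 + 31 + 29 + 51 + 51 + 36 + 15 + 8 = 290.
Each contributed unit returns 6.900 to the group, so the social optimum is full contribution by everyone: group total = 6.900 × 290 = 2001.00.
Efficiency loss = (6.900 − 1) × 290 = 1711.00.

1711.00 gold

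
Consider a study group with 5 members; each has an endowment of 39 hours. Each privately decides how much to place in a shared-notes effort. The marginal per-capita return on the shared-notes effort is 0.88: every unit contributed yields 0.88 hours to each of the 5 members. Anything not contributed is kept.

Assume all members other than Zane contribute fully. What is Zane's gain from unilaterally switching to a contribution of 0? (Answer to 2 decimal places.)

Switching from a contribution of 39 to 0 lets Zane keep an extra 39 hours, but lowers the shared-notes effort by 39, which costs Zane their own share of that drop: 0.88 × 39 = 34.32.
Net gain = 39 − 34.32 = 4.68. The private return per contributed unit (0.88) is below 1, so free-riding is indeed the best response regardless of what the others do.

4.68 hours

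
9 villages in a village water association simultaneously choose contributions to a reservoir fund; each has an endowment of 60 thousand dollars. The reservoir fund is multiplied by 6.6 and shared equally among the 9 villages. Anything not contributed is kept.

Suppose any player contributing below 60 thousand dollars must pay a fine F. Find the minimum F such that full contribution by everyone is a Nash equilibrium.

16.00 thousand dollars

Given the others contribute fully, the best deviation is to contribute 0 (any partial contribution still incurs the fine and gives up units whose private return 0.7333 is below 1).
Deviating from 60 to 0 saves 60 thousand dollars but forfeits the deviator's share of the drop in the reservoir fund: 6.6/9 × 60 = 44.00.
So the deviation gain is 60 − 44.00 = 16.00, and the fine must be at least 16.00 thousand dollars to wipe it out.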